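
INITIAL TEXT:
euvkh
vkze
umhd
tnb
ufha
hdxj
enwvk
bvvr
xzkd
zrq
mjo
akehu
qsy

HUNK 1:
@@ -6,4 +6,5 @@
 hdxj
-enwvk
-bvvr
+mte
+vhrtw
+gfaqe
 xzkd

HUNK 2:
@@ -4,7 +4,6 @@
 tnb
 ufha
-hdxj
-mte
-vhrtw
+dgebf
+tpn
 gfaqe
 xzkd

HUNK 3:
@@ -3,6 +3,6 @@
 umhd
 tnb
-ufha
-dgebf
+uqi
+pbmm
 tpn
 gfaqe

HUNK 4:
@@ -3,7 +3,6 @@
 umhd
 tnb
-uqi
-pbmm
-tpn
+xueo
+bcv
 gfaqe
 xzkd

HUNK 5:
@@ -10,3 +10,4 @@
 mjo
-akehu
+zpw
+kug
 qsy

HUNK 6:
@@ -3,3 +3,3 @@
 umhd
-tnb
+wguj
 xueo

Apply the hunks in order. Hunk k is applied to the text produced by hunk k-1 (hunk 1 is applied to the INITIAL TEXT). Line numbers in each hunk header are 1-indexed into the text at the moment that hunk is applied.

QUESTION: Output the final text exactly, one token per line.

Hunk 1: at line 6 remove [enwvk,bvvr] add [mte,vhrtw,gfaqe] -> 14 lines: euvkh vkze umhd tnb ufha hdxj mte vhrtw gfaqe xzkd zrq mjo akehu qsy
Hunk 2: at line 4 remove [hdxj,mte,vhrtw] add [dgebf,tpn] -> 13 lines: euvkh vkze umhd tnb ufha dgebf tpn gfaqe xzkd zrq mjo akehu qsy
Hunk 3: at line 3 remove [ufha,dgebf] add [uqi,pbmm] -> 13 lines: euvkh vkze umhd tnb uqi pbmm tpn gfaqe xzkd zrq mjo akehu qsy
Hunk 4: at line 3 remove [uqi,pbmm,tpn] add [xueo,bcv] -> 12 lines: euvkh vkze umhd tnb xueo bcv gfaqe xzkd zrq mjo akehu qsy
Hunk 5: at line 10 remove [akehu] add [zpw,kug] -> 13 lines: euvkh vkze umhd tnb xueo bcv gfaqe xzkd zrq mjo zpw kug qsy
Hunk 6: at line 3 remove [tnb] add [wguj] -> 13 lines: euvkh vkze umhd wguj xueo bcv gfaqe xzkd zrq mjo zpw kug qsy

Answer: euvkh
vkze
umhd
wguj
xueo
bcv
gfaqe
xzkd
zrq
mjo
zpw
kug
qsy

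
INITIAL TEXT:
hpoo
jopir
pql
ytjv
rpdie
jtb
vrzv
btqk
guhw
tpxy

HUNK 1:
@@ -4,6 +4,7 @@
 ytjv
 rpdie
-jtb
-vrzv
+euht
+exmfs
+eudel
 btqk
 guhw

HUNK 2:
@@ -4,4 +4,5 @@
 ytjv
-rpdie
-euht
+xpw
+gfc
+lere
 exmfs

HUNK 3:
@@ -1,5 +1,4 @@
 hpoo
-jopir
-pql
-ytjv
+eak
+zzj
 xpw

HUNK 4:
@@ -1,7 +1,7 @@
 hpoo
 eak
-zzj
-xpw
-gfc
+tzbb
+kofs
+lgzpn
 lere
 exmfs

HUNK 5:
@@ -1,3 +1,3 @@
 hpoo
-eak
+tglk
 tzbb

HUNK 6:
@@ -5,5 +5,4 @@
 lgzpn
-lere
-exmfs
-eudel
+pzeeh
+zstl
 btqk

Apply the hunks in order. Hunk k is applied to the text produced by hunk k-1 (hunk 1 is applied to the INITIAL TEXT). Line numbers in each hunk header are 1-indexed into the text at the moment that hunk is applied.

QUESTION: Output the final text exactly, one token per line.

Answer: hpoo
tglk
tzbb
kofs
lgzpn
pzeeh
zstl
btqk
guhw
tpxy

Derivation:
Hunk 1: at line 4 remove [jtb,vrzv] add [euht,exmfs,eudel] -> 11 lines: hpoo jopir pql ytjv rpdie euht exmfs eudel btqk guhw tpxy
Hunk 2: at line 4 remove [rpdie,euht] add [xpw,gfc,lere] -> 12 lines: hpoo jopir pql ytjv xpw gfc lere exmfs eudel btqk guhw tpxy
Hunk 3: at line 1 remove [jopir,pql,ytjv] add [eak,zzj] -> 11 lines: hpoo eak zzj xpw gfc lere exmfs eudel btqk guhw tpxy
Hunk 4: at line 1 remove [zzj,xpw,gfc] add [tzbb,kofs,lgzpn] -> 11 lines: hpoo eak tzbb kofs lgzpn lere exmfs eudel btqk guhw tpxy
Hunk 5: at line 1 remove [eak] add [tglk] -> 11 lines: hpoo tglk tzbb kofs lgzpn lere exmfs eudel btqk guhw tpxy
Hunk 6: at line 5 remove [lere,exmfs,eudel] add [pzeeh,zstl] -> 10 lines: hpoo tglk tzbb kofs lgzpn pzeeh zstl btqk guhw tpxy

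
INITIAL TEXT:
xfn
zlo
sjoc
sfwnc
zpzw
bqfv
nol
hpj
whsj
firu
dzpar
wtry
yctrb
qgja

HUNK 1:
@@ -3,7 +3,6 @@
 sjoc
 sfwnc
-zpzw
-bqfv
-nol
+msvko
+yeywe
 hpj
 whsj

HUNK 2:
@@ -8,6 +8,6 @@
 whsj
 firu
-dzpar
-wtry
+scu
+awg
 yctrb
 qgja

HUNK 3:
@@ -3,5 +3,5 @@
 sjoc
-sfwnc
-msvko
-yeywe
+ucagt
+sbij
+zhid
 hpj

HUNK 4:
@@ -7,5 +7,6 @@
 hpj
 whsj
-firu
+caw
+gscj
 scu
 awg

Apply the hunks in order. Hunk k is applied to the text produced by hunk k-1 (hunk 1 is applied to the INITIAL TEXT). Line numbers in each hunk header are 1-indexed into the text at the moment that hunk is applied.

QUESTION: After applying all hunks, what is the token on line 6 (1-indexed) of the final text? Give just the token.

Answer: zhid

Derivation:
Hunk 1: at line 3 remove [zpzw,bqfv,nol] add [msvko,yeywe] -> 13 lines: xfn zlo sjoc sfwnc msvko yeywe hpj whsj firu dzpar wtry yctrb qgja
Hunk 2: at line 8 remove [dzpar,wtry] add [scu,awg] -> 13 lines: xfn zlo sjoc sfwnc msvko yeywe hpj whsj firu scu awg yctrb qgja
Hunk 3: at line 3 remove [sfwnc,msvko,yeywe] add [ucagt,sbij,zhid] -> 13 lines: xfn zlo sjoc ucagt sbij zhid hpj whsj firu scu awg yctrb qgja
Hunk 4: at line 7 remove [firu] add [caw,gscj] -> 14 lines: xfn zlo sjoc ucagt sbij zhid hpj whsj caw gscj scu awg yctrb qgja
Final line 6: zhid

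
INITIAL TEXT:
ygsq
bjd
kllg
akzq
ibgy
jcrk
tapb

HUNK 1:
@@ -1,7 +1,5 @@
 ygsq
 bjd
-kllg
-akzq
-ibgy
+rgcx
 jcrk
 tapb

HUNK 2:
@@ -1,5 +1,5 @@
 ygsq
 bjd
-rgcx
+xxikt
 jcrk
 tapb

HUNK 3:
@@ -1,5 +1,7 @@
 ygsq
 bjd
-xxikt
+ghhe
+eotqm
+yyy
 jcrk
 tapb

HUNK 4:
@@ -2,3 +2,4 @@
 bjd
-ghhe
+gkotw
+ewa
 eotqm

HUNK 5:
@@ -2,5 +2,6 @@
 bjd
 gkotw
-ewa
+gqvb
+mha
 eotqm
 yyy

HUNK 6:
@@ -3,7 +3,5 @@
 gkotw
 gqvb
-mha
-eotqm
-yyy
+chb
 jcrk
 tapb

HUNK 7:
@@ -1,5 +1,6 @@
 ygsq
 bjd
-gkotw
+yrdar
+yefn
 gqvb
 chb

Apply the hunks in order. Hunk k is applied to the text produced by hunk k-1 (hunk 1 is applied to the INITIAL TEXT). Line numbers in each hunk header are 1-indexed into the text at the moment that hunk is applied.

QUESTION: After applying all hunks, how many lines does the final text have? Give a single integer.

Answer: 8

Derivation:
Hunk 1: at line 1 remove [kllg,akzq,ibgy] add [rgcx] -> 5 lines: ygsq bjd rgcx jcrk tapb
Hunk 2: at line 1 remove [rgcx] add [xxikt] -> 5 lines: ygsq bjd xxikt jcrk tapb
Hunk 3: at line 1 remove [xxikt] add [ghhe,eotqm,yyy] -> 7 lines: ygsq bjd ghhe eotqm yyy jcrk tapb
Hunk 4: at line 2 remove [ghhe] add [gkotw,ewa] -> 8 lines: ygsq bjd gkotw ewa eotqm yyy jcrk tapb
Hunk 5: at line 2 remove [ewa] add [gqvb,mha] -> 9 lines: ygsq bjd gkotw gqvb mha eotqm yyy jcrk tapb
Hunk 6: at line 3 remove [mha,eotqm,yyy] add [chb] -> 7 lines: ygsq bjd gkotw gqvb chb jcrk tapb
Hunk 7: at line 1 remove [gkotw] add [yrdar,yefn] -> 8 lines: ygsq bjd yrdar yefn gqvb chb jcrk tapb
Final line count: 8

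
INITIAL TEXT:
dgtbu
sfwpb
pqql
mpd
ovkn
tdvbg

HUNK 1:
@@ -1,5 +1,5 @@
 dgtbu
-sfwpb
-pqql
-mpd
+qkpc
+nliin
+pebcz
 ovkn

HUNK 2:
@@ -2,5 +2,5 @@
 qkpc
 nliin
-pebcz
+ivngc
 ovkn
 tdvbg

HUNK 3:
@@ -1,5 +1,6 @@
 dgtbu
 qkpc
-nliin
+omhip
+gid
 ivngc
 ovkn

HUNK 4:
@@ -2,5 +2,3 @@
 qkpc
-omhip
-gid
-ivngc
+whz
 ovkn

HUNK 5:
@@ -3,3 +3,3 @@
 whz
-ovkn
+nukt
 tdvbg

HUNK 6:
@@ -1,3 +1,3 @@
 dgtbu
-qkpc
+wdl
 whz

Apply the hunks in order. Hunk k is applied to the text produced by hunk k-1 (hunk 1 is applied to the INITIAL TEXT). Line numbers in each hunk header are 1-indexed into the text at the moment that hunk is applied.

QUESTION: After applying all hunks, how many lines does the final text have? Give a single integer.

Answer: 5

Derivation:
Hunk 1: at line 1 remove [sfwpb,pqql,mpd] add [qkpc,nliin,pebcz] -> 6 lines: dgtbu qkpc nliin pebcz ovkn tdvbg
Hunk 2: at line 2 remove [pebcz] add [ivngc] -> 6 lines: dgtbu qkpc nliin ivngc ovkn tdvbg
Hunk 3: at line 1 remove [nliin] add [omhip,gid] -> 7 lines: dgtbu qkpc omhip gid ivngc ovkn tdvbg
Hunk 4: at line 2 remove [omhip,gid,ivngc] add [whz] -> 5 lines: dgtbu qkpc whz ovkn tdvbg
Hunk 5: at line 3 remove [ovkn] add [nukt] -> 5 lines: dgtbu qkpc whz nukt tdvbg
Hunk 6: at line 1 remove [qkpc] add [wdl] -> 5 lines: dgtbu wdl whz nukt tdvbg
Final line count: 5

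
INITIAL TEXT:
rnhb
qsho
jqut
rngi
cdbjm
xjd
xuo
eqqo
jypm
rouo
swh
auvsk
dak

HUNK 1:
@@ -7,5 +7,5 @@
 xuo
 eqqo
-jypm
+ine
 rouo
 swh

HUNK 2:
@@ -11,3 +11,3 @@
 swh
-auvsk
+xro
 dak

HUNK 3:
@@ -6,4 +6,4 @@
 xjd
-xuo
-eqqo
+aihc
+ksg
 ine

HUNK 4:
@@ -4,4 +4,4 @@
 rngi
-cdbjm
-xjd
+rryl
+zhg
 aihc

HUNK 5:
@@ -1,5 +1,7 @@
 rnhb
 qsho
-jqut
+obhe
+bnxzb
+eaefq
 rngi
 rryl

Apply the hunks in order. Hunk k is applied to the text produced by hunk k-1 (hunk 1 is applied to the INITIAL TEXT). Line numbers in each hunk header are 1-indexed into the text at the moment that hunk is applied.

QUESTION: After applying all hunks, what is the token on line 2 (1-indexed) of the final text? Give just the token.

Hunk 1: at line 7 remove [jypm] add [ine] -> 13 lines: rnhb qsho jqut rngi cdbjm xjd xuo eqqo ine rouo swh auvsk dak
Hunk 2: at line 11 remove [auvsk] add [xro] -> 13 lines: rnhb qsho jqut rngi cdbjm xjd xuo eqqo ine rouo swh xro dak
Hunk 3: at line 6 remove [xuo,eqqo] add [aihc,ksg] -> 13 lines: rnhb qsho jqut rngi cdbjm xjd aihc ksg ine rouo swh xro dak
Hunk 4: at line 4 remove [cdbjm,xjd] add [rryl,zhg] -> 13 lines: rnhb qsho jqut rngi rryl zhg aihc ksg ine rouo swh xro dak
Hunk 5: at line 1 remove [jqut] add [obhe,bnxzb,eaefq] -> 15 lines: rnhb qsho obhe bnxzb eaefq rngi rryl zhg aihc ksg ine rouo swh xro dak
Final line 2: qsho

Answer: qsho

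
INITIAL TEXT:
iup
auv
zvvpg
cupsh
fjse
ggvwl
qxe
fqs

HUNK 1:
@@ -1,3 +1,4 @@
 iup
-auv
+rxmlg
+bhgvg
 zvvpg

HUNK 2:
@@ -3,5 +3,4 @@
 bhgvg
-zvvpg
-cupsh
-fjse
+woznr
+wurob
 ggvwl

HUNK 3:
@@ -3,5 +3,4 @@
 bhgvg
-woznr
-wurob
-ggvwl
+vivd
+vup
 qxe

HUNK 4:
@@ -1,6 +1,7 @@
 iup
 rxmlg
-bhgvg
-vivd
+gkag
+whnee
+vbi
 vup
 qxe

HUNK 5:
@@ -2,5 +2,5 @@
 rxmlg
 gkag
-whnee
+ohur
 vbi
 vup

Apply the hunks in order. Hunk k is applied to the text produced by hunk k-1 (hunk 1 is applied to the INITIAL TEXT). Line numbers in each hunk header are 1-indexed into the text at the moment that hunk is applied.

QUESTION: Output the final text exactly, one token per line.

Hunk 1: at line 1 remove [auv] add [rxmlg,bhgvg] -> 9 lines: iup rxmlg bhgvg zvvpg cupsh fjse ggvwl qxe fqs
Hunk 2: at line 3 remove [zvvpg,cupsh,fjse] add [woznr,wurob] -> 8 lines: iup rxmlg bhgvg woznr wurob ggvwl qxe fqs
Hunk 3: at line 3 remove [woznr,wurob,ggvwl] add [vivd,vup] -> 7 lines: iup rxmlg bhgvg vivd vup qxe fqs
Hunk 4: at line 1 remove [bhgvg,vivd] add [gkag,whnee,vbi] -> 8 lines: iup rxmlg gkag whnee vbi vup qxe fqs
Hunk 5: at line 2 remove [whnee] add [ohur] -> 8 lines: iup rxmlg gkag ohur vbi vup qxe fqs

Answer: iup
rxmlg
gkag
ohur
vbi
vup
qxe
fqs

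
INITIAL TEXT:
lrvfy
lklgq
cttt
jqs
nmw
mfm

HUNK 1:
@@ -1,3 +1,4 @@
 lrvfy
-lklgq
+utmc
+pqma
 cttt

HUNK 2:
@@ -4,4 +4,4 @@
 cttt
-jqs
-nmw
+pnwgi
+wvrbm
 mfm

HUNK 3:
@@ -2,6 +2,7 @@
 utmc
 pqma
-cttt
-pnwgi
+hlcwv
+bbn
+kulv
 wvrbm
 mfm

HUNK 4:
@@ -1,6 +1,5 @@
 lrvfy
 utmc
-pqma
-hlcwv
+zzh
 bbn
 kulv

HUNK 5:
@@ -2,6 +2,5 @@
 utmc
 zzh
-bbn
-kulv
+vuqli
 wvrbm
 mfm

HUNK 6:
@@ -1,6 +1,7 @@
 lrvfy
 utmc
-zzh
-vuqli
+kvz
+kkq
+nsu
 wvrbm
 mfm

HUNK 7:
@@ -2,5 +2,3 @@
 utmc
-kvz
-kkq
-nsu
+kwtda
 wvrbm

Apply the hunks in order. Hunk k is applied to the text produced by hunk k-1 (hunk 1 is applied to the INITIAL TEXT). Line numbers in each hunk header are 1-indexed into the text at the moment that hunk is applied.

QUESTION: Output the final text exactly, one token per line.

Answer: lrvfy
utmc
kwtda
wvrbm
mfm

Derivation:
Hunk 1: at line 1 remove [lklgq] add [utmc,pqma] -> 7 lines: lrvfy utmc pqma cttt jqs nmw mfm
Hunk 2: at line 4 remove [jqs,nmw] add [pnwgi,wvrbm] -> 7 lines: lrvfy utmc pqma cttt pnwgi wvrbm mfm
Hunk 3: at line 2 remove [cttt,pnwgi] add [hlcwv,bbn,kulv] -> 8 lines: lrvfy utmc pqma hlcwv bbn kulv wvrbm mfm
Hunk 4: at line 1 remove [pqma,hlcwv] add [zzh] -> 7 lines: lrvfy utmc zzh bbn kulv wvrbm mfm
Hunk 5: at line 2 remove [bbn,kulv] add [vuqli] -> 6 lines: lrvfy utmc zzh vuqli wvrbm mfm
Hunk 6: at line 1 remove [zzh,vuqli] add [kvz,kkq,nsu] -> 7 lines: lrvfy utmc kvz kkq nsu wvrbm mfm
Hunk 7: at line 2 remove [kvz,kkq,nsu] add [kwtda] -> 5 lines: lrvfy utmc kwtda wvrbm mfm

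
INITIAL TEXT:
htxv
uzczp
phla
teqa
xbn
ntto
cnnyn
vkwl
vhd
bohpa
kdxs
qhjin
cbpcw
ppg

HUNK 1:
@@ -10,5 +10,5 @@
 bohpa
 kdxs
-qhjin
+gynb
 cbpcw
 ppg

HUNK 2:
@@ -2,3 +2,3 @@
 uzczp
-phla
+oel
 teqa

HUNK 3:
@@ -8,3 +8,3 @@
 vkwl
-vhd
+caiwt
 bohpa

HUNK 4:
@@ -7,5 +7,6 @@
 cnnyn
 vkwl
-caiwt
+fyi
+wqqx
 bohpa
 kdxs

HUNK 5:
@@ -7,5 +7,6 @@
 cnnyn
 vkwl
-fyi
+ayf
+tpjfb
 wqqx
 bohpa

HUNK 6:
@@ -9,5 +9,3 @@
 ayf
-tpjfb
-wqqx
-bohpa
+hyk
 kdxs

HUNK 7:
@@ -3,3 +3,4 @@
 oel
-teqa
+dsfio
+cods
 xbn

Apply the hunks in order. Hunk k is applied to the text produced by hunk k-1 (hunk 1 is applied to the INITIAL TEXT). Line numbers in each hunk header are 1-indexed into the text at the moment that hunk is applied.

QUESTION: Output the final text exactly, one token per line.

Hunk 1: at line 10 remove [qhjin] add [gynb] -> 14 lines: htxv uzczp phla teqa xbn ntto cnnyn vkwl vhd bohpa kdxs gynb cbpcw ppg
Hunk 2: at line 2 remove [phla] add [oel] -> 14 lines: htxv uzczp oel teqa xbn ntto cnnyn vkwl vhd bohpa kdxs gynb cbpcw ppg
Hunk 3: at line 8 remove [vhd] add [caiwt] -> 14 lines: htxv uzczp oel teqa xbn ntto cnnyn vkwl caiwt bohpa kdxs gynb cbpcw ppg
Hunk 4: at line 7 remove [caiwt] add [fyi,wqqx] -> 15 lines: htxv uzczp oel teqa xbn ntto cnnyn vkwl fyi wqqx bohpa kdxs gynb cbpcw ppg
Hunk 5: at line 7 remove [fyi] add [ayf,tpjfb] -> 16 lines: htxv uzczp oel teqa xbn ntto cnnyn vkwl ayf tpjfb wqqx bohpa kdxs gynb cbpcw ppg
Hunk 6: at line 9 remove [tpjfb,wqqx,bohpa] add [hyk] -> 14 lines: htxv uzczp oel teqa xbn ntto cnnyn vkwl ayf hyk kdxs gynb cbpcw ppg
Hunk 7: at line 3 remove [teqa] add [dsfio,cods] -> 15 lines: htxv uzczp oel dsfio cods xbn ntto cnnyn vkwl ayf hyk kdxs gynb cbpcw ppg

Answer: htxv
uzczp
oel
dsfio
cods
xbn
ntto
cnnyn
vkwl
ayf
hyk
kdxs
gynb
cbpcw
ppg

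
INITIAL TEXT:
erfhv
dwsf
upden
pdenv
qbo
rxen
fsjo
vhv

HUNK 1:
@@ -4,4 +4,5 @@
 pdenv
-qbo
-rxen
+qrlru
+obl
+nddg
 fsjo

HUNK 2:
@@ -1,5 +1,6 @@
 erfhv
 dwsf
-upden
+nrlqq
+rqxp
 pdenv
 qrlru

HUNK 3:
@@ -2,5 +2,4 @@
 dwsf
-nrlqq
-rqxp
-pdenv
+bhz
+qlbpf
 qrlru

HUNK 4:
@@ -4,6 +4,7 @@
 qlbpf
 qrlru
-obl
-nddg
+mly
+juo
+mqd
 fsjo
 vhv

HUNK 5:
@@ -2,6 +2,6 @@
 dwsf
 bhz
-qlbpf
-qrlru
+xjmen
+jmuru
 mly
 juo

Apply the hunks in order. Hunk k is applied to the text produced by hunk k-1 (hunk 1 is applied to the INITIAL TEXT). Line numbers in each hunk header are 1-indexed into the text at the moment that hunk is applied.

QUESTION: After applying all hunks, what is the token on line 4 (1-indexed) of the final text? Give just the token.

Answer: xjmen

Derivation:
Hunk 1: at line 4 remove [qbo,rxen] add [qrlru,obl,nddg] -> 9 lines: erfhv dwsf upden pdenv qrlru obl nddg fsjo vhv
Hunk 2: at line 1 remove [upden] add [nrlqq,rqxp] -> 10 lines: erfhv dwsf nrlqq rqxp pdenv qrlru obl nddg fsjo vhv
Hunk 3: at line 2 remove [nrlqq,rqxp,pdenv] add [bhz,qlbpf] -> 9 lines: erfhv dwsf bhz qlbpf qrlru obl nddg fsjo vhv
Hunk 4: at line 4 remove [obl,nddg] add [mly,juo,mqd] -> 10 lines: erfhv dwsf bhz qlbpf qrlru mly juo mqd fsjo vhv
Hunk 5: at line 2 remove [qlbpf,qrlru] add [xjmen,jmuru] -> 10 lines: erfhv dwsf bhz xjmen jmuru mly juo mqd fsjo vhv
Final line 4: xjmen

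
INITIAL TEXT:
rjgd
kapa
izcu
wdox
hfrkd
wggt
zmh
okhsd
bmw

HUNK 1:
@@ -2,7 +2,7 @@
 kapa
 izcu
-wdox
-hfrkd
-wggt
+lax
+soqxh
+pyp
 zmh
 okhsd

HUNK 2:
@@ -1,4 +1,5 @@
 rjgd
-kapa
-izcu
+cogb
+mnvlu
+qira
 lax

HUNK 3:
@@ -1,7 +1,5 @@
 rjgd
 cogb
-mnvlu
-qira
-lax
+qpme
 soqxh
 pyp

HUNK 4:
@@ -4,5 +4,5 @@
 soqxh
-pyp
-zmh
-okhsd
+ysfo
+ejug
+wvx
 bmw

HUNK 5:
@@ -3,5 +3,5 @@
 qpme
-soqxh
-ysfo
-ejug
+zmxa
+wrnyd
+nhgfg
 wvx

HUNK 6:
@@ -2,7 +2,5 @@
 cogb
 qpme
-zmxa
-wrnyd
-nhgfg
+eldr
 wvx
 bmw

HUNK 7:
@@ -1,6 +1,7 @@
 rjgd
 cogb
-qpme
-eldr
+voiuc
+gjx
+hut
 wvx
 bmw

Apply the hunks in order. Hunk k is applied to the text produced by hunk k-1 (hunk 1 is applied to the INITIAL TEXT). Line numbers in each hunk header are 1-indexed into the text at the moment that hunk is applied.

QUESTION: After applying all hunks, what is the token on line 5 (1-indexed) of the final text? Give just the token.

Hunk 1: at line 2 remove [wdox,hfrkd,wggt] add [lax,soqxh,pyp] -> 9 lines: rjgd kapa izcu lax soqxh pyp zmh okhsd bmw
Hunk 2: at line 1 remove [kapa,izcu] add [cogb,mnvlu,qira] -> 10 lines: rjgd cogb mnvlu qira lax soqxh pyp zmh okhsd bmw
Hunk 3: at line 1 remove [mnvlu,qira,lax] add [qpme] -> 8 lines: rjgd cogb qpme soqxh pyp zmh okhsd bmw
Hunk 4: at line 4 remove [pyp,zmh,okhsd] add [ysfo,ejug,wvx] -> 8 lines: rjgd cogb qpme soqxh ysfo ejug wvx bmw
Hunk 5: at line 3 remove [soqxh,ysfo,ejug] add [zmxa,wrnyd,nhgfg] -> 8 lines: rjgd cogb qpme zmxa wrnyd nhgfg wvx bmw
Hunk 6: at line 2 remove [zmxa,wrnyd,nhgfg] add [eldr] -> 6 lines: rjgd cogb qpme eldr wvx bmw
Hunk 7: at line 1 remove [qpme,eldr] add [voiuc,gjx,hut] -> 7 lines: rjgd cogb voiuc gjx hut wvx bmw
Final line 5: hut

Answer: hut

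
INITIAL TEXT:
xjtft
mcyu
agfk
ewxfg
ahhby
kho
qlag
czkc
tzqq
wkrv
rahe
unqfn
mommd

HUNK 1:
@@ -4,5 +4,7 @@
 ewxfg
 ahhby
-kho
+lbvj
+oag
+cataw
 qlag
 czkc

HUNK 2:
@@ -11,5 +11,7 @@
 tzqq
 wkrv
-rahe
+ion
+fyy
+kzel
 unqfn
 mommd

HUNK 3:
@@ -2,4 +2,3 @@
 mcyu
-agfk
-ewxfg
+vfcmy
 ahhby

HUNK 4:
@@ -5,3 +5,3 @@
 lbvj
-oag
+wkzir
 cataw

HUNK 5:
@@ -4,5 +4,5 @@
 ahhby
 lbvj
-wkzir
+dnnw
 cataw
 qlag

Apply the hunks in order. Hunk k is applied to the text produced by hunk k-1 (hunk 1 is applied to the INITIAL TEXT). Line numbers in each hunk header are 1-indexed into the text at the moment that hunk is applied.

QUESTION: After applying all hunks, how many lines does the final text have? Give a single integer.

Answer: 16

Derivation:
Hunk 1: at line 4 remove [kho] add [lbvj,oag,cataw] -> 15 lines: xjtft mcyu agfk ewxfg ahhby lbvj oag cataw qlag czkc tzqq wkrv rahe unqfn mommd
Hunk 2: at line 11 remove [rahe] add [ion,fyy,kzel] -> 17 lines: xjtft mcyu agfk ewxfg ahhby lbvj oag cataw qlag czkc tzqq wkrv ion fyy kzel unqfn mommd
Hunk 3: at line 2 remove [agfk,ewxfg] add [vfcmy] -> 16 lines: xjtft mcyu vfcmy ahhby lbvj oag cataw qlag czkc tzqq wkrv ion fyy kzel unqfn mommd
Hunk 4: at line 5 remove [oag] add [wkzir] -> 16 lines: xjtft mcyu vfcmy ahhby lbvj wkzir cataw qlag czkc tzqq wkrv ion fyy kzel unqfn mommd
Hunk 5: at line 4 remove [wkzir] add [dnnw] -> 16 lines: xjtft mcyu vfcmy ahhby lbvj dnnw cataw qlag czkc tzqq wkrv ion fyy kzel unqfn mommd
Final line count: 16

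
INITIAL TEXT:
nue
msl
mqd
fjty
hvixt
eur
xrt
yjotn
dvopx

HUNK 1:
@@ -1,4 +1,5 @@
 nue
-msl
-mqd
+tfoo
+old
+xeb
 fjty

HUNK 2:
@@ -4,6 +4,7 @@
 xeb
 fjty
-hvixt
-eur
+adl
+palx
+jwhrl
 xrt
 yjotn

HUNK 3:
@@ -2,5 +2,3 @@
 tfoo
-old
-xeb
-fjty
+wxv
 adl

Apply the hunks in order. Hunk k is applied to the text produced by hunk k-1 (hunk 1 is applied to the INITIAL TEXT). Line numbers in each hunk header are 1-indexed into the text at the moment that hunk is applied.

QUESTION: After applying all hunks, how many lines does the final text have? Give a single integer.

Hunk 1: at line 1 remove [msl,mqd] add [tfoo,old,xeb] -> 10 lines: nue tfoo old xeb fjty hvixt eur xrt yjotn dvopx
Hunk 2: at line 4 remove [hvixt,eur] add [adl,palx,jwhrl] -> 11 lines: nue tfoo old xeb fjty adl palx jwhrl xrt yjotn dvopx
Hunk 3: at line 2 remove [old,xeb,fjty] add [wxv] -> 9 lines: nue tfoo wxv adl palx jwhrl xrt yjotn dvopx
Final line count: 9

Answer: 9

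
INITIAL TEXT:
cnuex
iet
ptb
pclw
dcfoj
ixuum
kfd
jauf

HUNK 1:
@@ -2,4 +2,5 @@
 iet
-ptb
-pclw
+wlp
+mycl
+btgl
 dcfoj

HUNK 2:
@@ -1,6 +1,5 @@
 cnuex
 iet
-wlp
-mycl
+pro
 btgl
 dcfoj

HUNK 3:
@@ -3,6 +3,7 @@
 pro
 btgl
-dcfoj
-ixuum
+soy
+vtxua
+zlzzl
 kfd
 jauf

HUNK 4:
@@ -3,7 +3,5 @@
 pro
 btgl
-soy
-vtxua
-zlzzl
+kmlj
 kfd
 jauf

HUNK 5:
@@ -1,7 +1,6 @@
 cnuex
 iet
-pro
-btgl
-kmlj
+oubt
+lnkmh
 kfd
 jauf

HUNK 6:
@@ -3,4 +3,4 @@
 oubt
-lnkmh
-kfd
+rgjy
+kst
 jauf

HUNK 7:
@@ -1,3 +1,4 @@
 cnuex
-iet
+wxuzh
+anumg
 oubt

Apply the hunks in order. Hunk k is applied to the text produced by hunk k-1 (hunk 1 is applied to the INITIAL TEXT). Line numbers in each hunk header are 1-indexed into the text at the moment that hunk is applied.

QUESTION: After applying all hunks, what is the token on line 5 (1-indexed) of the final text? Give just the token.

Answer: rgjy

Derivation:
Hunk 1: at line 2 remove [ptb,pclw] add [wlp,mycl,btgl] -> 9 lines: cnuex iet wlp mycl btgl dcfoj ixuum kfd jauf
Hunk 2: at line 1 remove [wlp,mycl] add [pro] -> 8 lines: cnuex iet pro btgl dcfoj ixuum kfd jauf
Hunk 3: at line 3 remove [dcfoj,ixuum] add [soy,vtxua,zlzzl] -> 9 lines: cnuex iet pro btgl soy vtxua zlzzl kfd jauf
Hunk 4: at line 3 remove [soy,vtxua,zlzzl] add [kmlj] -> 7 lines: cnuex iet pro btgl kmlj kfd jauf
Hunk 5: at line 1 remove [pro,btgl,kmlj] add [oubt,lnkmh] -> 6 lines: cnuex iet oubt lnkmh kfd jauf
Hunk 6: at line 3 remove [lnkmh,kfd] add [rgjy,kst] -> 6 lines: cnuex iet oubt rgjy kst jauf
Hunk 7: at line 1 remove [iet] add [wxuzh,anumg] -> 7 lines: cnuex wxuzh anumg oubt rgjy kst jauf
Final line 5: rgjy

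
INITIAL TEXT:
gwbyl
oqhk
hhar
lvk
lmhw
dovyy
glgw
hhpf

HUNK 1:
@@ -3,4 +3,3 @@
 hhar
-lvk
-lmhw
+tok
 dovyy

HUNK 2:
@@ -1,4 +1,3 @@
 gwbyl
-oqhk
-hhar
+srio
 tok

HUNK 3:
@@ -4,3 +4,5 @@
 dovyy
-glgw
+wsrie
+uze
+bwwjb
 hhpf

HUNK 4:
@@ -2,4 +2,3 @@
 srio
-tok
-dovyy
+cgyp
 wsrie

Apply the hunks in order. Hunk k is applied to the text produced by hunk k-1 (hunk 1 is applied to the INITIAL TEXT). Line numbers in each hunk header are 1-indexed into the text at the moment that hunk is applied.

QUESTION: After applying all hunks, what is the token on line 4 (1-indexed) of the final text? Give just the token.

Hunk 1: at line 3 remove [lvk,lmhw] add [tok] -> 7 lines: gwbyl oqhk hhar tok dovyy glgw hhpf
Hunk 2: at line 1 remove [oqhk,hhar] add [srio] -> 6 lines: gwbyl srio tok dovyy glgw hhpf
Hunk 3: at line 4 remove [glgw] add [wsrie,uze,bwwjb] -> 8 lines: gwbyl srio tok dovyy wsrie uze bwwjb hhpf
Hunk 4: at line 2 remove [tok,dovyy] add [cgyp] -> 7 lines: gwbyl srio cgyp wsrie uze bwwjb hhpf
Final line 4: wsrie

Answer: wsrie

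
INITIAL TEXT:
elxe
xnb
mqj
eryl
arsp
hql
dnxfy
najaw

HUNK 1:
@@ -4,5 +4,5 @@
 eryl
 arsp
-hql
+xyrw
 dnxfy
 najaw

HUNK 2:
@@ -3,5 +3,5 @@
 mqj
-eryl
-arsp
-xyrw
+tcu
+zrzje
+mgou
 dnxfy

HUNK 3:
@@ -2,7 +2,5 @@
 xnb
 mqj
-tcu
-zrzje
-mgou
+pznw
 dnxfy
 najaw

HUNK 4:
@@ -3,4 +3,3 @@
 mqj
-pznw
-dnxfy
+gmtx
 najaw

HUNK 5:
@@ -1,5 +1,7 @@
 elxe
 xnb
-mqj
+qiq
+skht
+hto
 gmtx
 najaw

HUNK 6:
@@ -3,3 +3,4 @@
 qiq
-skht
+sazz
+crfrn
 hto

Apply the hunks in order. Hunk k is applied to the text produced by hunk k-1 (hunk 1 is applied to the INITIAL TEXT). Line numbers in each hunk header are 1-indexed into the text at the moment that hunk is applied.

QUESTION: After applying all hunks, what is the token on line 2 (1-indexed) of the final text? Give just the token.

Hunk 1: at line 4 remove [hql] add [xyrw] -> 8 lines: elxe xnb mqj eryl arsp xyrw dnxfy najaw
Hunk 2: at line 3 remove [eryl,arsp,xyrw] add [tcu,zrzje,mgou] -> 8 lines: elxe xnb mqj tcu zrzje mgou dnxfy najaw
Hunk 3: at line 2 remove [tcu,zrzje,mgou] add [pznw] -> 6 lines: elxe xnb mqj pznw dnxfy najaw
Hunk 4: at line 3 remove [pznw,dnxfy] add [gmtx] -> 5 lines: elxe xnb mqj gmtx najaw
Hunk 5: at line 1 remove [mqj] add [qiq,skht,hto] -> 7 lines: elxe xnb qiq skht hto gmtx najaw
Hunk 6: at line 3 remove [skht] add [sazz,crfrn] -> 8 lines: elxe xnb qiq sazz crfrn hto gmtx najaw
Final line 2: xnb

Answer: xnb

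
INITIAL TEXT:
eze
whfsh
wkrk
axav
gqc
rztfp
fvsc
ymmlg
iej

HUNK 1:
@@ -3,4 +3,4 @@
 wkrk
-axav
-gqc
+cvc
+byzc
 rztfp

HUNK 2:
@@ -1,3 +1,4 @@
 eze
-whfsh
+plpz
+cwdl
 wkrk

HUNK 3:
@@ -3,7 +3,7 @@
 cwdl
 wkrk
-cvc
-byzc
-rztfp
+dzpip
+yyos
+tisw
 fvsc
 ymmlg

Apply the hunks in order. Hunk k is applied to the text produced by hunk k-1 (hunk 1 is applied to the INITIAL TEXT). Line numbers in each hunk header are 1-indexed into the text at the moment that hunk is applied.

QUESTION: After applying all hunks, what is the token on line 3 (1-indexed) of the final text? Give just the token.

Answer: cwdl

Derivation:
Hunk 1: at line 3 remove [axav,gqc] add [cvc,byzc] -> 9 lines: eze whfsh wkrk cvc byzc rztfp fvsc ymmlg iej
Hunk 2: at line 1 remove [whfsh] add [plpz,cwdl] -> 10 lines: eze plpz cwdl wkrk cvc byzc rztfp fvsc ymmlg iej
Hunk 3: at line 3 remove [cvc,byzc,rztfp] add [dzpip,yyos,tisw] -> 10 lines: eze plpz cwdl wkrk dzpip yyos tisw fvsc ymmlg iej
Final line 3: cwdl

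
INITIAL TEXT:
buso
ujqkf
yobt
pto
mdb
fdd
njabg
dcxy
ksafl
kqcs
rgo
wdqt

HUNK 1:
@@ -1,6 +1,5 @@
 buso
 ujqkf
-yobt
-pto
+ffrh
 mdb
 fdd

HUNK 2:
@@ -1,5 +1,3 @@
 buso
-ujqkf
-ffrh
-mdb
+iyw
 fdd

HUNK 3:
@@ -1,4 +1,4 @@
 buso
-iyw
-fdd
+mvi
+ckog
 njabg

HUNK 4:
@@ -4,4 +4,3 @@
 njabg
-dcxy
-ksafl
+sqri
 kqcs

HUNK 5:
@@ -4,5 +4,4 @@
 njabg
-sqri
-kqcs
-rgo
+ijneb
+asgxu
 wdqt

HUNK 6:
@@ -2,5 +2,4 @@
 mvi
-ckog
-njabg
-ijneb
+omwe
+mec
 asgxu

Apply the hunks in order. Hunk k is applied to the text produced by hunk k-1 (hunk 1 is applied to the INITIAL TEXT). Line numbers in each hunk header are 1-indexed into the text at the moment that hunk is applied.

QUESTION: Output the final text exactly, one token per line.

Answer: buso
mvi
omwe
mec
asgxu
wdqt

Derivation:
Hunk 1: at line 1 remove [yobt,pto] add [ffrh] -> 11 lines: buso ujqkf ffrh mdb fdd njabg dcxy ksafl kqcs rgo wdqt
Hunk 2: at line 1 remove [ujqkf,ffrh,mdb] add [iyw] -> 9 lines: buso iyw fdd njabg dcxy ksafl kqcs rgo wdqt
Hunk 3: at line 1 remove [iyw,fdd] add [mvi,ckog] -> 9 lines: buso mvi ckog njabg dcxy ksafl kqcs rgo wdqt
Hunk 4: at line 4 remove [dcxy,ksafl] add [sqri] -> 8 lines: buso mvi ckog njabg sqri kqcs rgo wdqt
Hunk 5: at line 4 remove [sqri,kqcs,rgo] add [ijneb,asgxu] -> 7 lines: buso mvi ckog njabg ijneb asgxu wdqt
Hunk 6: at line 2 remove [ckog,njabg,ijneb] add [omwe,mec] -> 6 lines: buso mvi omwe mec asgxu wdqt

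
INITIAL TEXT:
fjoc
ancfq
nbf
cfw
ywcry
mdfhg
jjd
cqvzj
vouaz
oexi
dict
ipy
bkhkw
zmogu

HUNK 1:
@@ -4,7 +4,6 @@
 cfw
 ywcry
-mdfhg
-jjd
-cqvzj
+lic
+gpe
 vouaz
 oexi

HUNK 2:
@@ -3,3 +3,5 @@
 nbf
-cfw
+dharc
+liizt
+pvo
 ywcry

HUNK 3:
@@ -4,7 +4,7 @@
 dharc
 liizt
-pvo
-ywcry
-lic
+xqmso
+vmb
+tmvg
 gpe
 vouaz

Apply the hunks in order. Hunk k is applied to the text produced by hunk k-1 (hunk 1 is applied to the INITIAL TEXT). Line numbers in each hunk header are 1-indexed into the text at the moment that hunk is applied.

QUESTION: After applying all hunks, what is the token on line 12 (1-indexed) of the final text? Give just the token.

Answer: dict

Derivation:
Hunk 1: at line 4 remove [mdfhg,jjd,cqvzj] add [lic,gpe] -> 13 lines: fjoc ancfq nbf cfw ywcry lic gpe vouaz oexi dict ipy bkhkw zmogu
Hunk 2: at line 3 remove [cfw] add [dharc,liizt,pvo] -> 15 lines: fjoc ancfq nbf dharc liizt pvo ywcry lic gpe vouaz oexi dict ipy bkhkw zmogu
Hunk 3: at line 4 remove [pvo,ywcry,lic] add [xqmso,vmb,tmvg] -> 15 lines: fjoc ancfq nbf dharc liizt xqmso vmb tmvg gpe vouaz oexi dict ipy bkhkw zmogu
Final line 12: dict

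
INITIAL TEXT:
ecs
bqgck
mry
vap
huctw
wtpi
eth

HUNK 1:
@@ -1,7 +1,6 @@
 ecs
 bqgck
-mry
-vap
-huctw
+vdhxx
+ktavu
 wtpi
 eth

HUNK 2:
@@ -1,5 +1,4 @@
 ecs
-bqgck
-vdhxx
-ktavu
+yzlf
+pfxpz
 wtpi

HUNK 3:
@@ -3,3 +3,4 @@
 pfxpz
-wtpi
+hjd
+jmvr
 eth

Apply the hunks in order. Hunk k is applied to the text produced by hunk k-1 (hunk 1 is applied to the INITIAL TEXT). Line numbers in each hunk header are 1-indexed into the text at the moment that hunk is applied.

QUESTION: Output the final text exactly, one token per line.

Answer: ecs
yzlf
pfxpz
hjd
jmvr
eth

Derivation:
Hunk 1: at line 1 remove [mry,vap,huctw] add [vdhxx,ktavu] -> 6 lines: ecs bqgck vdhxx ktavu wtpi eth
Hunk 2: at line 1 remove [bqgck,vdhxx,ktavu] add [yzlf,pfxpz] -> 5 lines: ecs yzlf pfxpz wtpi eth
Hunk 3: at line 3 remove [wtpi] add [hjd,jmvr] -> 6 lines: ecs yzlf pfxpz hjd jmvr eth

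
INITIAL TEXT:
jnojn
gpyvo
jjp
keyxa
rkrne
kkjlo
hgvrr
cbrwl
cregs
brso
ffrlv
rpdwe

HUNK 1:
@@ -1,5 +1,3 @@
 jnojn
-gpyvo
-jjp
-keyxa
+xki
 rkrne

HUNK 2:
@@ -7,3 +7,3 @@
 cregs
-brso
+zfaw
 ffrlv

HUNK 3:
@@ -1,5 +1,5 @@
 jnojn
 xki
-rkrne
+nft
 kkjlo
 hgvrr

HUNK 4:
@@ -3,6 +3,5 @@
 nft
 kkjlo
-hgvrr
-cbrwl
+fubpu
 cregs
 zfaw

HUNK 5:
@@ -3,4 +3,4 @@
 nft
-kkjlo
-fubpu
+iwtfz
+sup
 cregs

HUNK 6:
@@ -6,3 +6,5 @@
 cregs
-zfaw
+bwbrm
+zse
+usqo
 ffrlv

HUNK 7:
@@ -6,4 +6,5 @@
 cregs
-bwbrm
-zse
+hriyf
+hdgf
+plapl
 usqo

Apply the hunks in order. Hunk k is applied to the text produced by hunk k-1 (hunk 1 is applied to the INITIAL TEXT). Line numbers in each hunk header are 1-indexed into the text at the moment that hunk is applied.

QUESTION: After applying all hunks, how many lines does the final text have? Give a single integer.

Hunk 1: at line 1 remove [gpyvo,jjp,keyxa] add [xki] -> 10 lines: jnojn xki rkrne kkjlo hgvrr cbrwl cregs brso ffrlv rpdwe
Hunk 2: at line 7 remove [brso] add [zfaw] -> 10 lines: jnojn xki rkrne kkjlo hgvrr cbrwl cregs zfaw ffrlv rpdwe
Hunk 3: at line 1 remove [rkrne] add [nft] -> 10 lines: jnojn xki nft kkjlo hgvrr cbrwl cregs zfaw ffrlv rpdwe
Hunk 4: at line 3 remove [hgvrr,cbrwl] add [fubpu] -> 9 lines: jnojn xki nft kkjlo fubpu cregs zfaw ffrlv rpdwe
Hunk 5: at line 3 remove [kkjlo,fubpu] add [iwtfz,sup] -> 9 lines: jnojn xki nft iwtfz sup cregs zfaw ffrlv rpdwe
Hunk 6: at line 6 remove [zfaw] add [bwbrm,zse,usqo] -> 11 lines: jnojn xki nft iwtfz sup cregs bwbrm zse usqo ffrlv rpdwe
Hunk 7: at line 6 remove [bwbrm,zse] add [hriyf,hdgf,plapl] -> 12 lines: jnojn xki nft iwtfz sup cregs hriyf hdgf plapl usqo ffrlv rpdwe
Final line count: 12

Answer: 12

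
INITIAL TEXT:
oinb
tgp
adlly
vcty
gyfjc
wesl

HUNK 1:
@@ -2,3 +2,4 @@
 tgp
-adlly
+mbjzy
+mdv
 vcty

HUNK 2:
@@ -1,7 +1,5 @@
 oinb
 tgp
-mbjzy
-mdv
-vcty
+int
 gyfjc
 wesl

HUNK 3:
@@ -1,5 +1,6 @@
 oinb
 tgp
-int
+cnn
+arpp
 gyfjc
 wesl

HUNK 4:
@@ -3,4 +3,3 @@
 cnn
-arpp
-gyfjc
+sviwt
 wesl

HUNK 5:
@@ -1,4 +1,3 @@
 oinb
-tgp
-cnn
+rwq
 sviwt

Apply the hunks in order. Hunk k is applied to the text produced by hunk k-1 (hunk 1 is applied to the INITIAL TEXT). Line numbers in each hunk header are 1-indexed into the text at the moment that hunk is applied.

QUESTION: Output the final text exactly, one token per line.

Answer: oinb
rwq
sviwt
wesl

Derivation:
Hunk 1: at line 2 remove [adlly] add [mbjzy,mdv] -> 7 lines: oinb tgp mbjzy mdv vcty gyfjc wesl
Hunk 2: at line 1 remove [mbjzy,mdv,vcty] add [int] -> 5 lines: oinb tgp int gyfjc wesl
Hunk 3: at line 1 remove [int] add [cnn,arpp] -> 6 lines: oinb tgp cnn arpp gyfjc wesl
Hunk 4: at line 3 remove [arpp,gyfjc] add [sviwt] -> 5 lines: oinb tgp cnn sviwt wesl
Hunk 5: at line 1 remove [tgp,cnn] add [rwq] -> 4 lines: oinb rwq sviwt wesl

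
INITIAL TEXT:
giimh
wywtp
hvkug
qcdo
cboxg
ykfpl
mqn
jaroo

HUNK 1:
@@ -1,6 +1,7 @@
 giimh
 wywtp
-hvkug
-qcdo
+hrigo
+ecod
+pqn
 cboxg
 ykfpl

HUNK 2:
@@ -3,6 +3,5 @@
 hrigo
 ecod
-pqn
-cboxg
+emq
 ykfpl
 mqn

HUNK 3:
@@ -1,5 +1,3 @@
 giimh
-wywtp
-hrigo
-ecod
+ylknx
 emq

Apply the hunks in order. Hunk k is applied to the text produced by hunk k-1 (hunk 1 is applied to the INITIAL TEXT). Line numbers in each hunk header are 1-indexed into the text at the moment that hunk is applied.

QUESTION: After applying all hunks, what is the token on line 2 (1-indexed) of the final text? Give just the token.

Hunk 1: at line 1 remove [hvkug,qcdo] add [hrigo,ecod,pqn] -> 9 lines: giimh wywtp hrigo ecod pqn cboxg ykfpl mqn jaroo
Hunk 2: at line 3 remove [pqn,cboxg] add [emq] -> 8 lines: giimh wywtp hrigo ecod emq ykfpl mqn jaroo
Hunk 3: at line 1 remove [wywtp,hrigo,ecod] add [ylknx] -> 6 lines: giimh ylknx emq ykfpl mqn jaroo
Final line 2: ylknx

Answer: ylknx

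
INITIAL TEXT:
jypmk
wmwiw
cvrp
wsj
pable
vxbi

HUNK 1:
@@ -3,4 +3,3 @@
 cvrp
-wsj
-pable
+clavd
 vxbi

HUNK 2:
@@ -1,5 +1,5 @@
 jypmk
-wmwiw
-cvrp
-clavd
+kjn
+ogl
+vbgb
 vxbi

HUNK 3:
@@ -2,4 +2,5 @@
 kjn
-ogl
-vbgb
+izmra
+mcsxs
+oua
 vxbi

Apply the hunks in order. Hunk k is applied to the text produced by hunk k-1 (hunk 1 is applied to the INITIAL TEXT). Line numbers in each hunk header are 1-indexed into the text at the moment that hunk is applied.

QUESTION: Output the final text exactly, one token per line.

Answer: jypmk
kjn
izmra
mcsxs
oua
vxbi

Derivation:
Hunk 1: at line 3 remove [wsj,pable] add [clavd] -> 5 lines: jypmk wmwiw cvrp clavd vxbi
Hunk 2: at line 1 remove [wmwiw,cvrp,clavd] add [kjn,ogl,vbgb] -> 5 lines: jypmk kjn ogl vbgb vxbi
Hunk 3: at line 2 remove [ogl,vbgb] add [izmra,mcsxs,oua] -> 6 lines: jypmk kjn izmra mcsxs oua vxbi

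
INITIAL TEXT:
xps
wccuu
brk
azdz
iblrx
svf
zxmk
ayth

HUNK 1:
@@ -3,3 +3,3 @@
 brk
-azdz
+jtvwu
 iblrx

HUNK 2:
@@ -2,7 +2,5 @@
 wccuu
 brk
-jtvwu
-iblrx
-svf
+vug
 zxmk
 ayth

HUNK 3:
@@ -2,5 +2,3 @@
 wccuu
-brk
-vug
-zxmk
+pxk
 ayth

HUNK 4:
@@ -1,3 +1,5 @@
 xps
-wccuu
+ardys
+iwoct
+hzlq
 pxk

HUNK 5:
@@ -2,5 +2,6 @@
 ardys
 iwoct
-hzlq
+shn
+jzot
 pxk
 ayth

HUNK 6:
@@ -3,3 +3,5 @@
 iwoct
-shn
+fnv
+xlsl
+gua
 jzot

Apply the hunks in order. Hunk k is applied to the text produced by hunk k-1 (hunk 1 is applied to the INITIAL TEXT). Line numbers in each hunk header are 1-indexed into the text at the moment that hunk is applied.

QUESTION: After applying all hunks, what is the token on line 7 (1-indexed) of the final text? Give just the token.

Hunk 1: at line 3 remove [azdz] add [jtvwu] -> 8 lines: xps wccuu brk jtvwu iblrx svf zxmk ayth
Hunk 2: at line 2 remove [jtvwu,iblrx,svf] add [vug] -> 6 lines: xps wccuu brk vug zxmk ayth
Hunk 3: at line 2 remove [brk,vug,zxmk] add [pxk] -> 4 lines: xps wccuu pxk ayth
Hunk 4: at line 1 remove [wccuu] add [ardys,iwoct,hzlq] -> 6 lines: xps ardys iwoct hzlq pxk ayth
Hunk 5: at line 2 remove [hzlq] add [shn,jzot] -> 7 lines: xps ardys iwoct shn jzot pxk ayth
Hunk 6: at line 3 remove [shn] add [fnv,xlsl,gua] -> 9 lines: xps ardys iwoct fnv xlsl gua jzot pxk ayth
Final line 7: jzot

Answer: jzot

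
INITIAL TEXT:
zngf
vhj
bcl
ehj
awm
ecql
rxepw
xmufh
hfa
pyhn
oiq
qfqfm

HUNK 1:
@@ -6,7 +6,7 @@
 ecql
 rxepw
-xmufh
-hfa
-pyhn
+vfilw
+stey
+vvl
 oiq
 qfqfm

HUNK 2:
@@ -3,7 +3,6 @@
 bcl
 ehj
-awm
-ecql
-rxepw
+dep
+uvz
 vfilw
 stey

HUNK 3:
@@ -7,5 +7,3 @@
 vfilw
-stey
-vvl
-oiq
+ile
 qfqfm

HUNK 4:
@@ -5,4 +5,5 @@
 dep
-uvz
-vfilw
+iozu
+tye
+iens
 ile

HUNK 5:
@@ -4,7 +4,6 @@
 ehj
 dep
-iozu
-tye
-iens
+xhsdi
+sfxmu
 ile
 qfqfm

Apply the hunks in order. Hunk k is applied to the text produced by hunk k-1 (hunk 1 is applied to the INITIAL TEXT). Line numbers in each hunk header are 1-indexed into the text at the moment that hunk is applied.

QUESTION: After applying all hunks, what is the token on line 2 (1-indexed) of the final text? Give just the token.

Hunk 1: at line 6 remove [xmufh,hfa,pyhn] add [vfilw,stey,vvl] -> 12 lines: zngf vhj bcl ehj awm ecql rxepw vfilw stey vvl oiq qfqfm
Hunk 2: at line 3 remove [awm,ecql,rxepw] add [dep,uvz] -> 11 lines: zngf vhj bcl ehj dep uvz vfilw stey vvl oiq qfqfm
Hunk 3: at line 7 remove [stey,vvl,oiq] add [ile] -> 9 lines: zngf vhj bcl ehj dep uvz vfilw ile qfqfm
Hunk 4: at line 5 remove [uvz,vfilw] add [iozu,tye,iens] -> 10 lines: zngf vhj bcl ehj dep iozu tye iens ile qfqfm
Hunk 5: at line 4 remove [iozu,tye,iens] add [xhsdi,sfxmu] -> 9 lines: zngf vhj bcl ehj dep xhsdi sfxmu ile qfqfm
Final line 2: vhj

Answer: vhj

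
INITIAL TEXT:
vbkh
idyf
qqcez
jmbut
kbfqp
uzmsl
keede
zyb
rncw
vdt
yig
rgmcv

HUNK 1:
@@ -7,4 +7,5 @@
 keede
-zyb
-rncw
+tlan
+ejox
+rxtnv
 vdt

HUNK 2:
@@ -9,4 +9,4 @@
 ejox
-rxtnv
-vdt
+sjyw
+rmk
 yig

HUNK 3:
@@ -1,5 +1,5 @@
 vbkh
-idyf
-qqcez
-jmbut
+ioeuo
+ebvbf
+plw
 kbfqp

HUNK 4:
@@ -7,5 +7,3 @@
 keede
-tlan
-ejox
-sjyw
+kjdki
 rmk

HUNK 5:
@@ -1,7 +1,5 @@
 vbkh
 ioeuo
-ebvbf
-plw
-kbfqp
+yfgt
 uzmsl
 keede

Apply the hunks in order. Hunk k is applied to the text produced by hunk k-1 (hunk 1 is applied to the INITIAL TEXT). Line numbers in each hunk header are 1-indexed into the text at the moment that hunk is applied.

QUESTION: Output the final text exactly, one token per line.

Answer: vbkh
ioeuo
yfgt
uzmsl
keede
kjdki
rmk
yig
rgmcv

Derivation:
Hunk 1: at line 7 remove [zyb,rncw] add [tlan,ejox,rxtnv] -> 13 lines: vbkh idyf qqcez jmbut kbfqp uzmsl keede tlan ejox rxtnv vdt yig rgmcv
Hunk 2: at line 9 remove [rxtnv,vdt] add [sjyw,rmk] -> 13 lines: vbkh idyf qqcez jmbut kbfqp uzmsl keede tlan ejox sjyw rmk yig rgmcv
Hunk 3: at line 1 remove [idyf,qqcez,jmbut] add [ioeuo,ebvbf,plw] -> 13 lines: vbkh ioeuo ebvbf plw kbfqp uzmsl keede tlan ejox sjyw rmk yig rgmcv
Hunk 4: at line 7 remove [tlan,ejox,sjyw] add [kjdki] -> 11 lines: vbkh ioeuo ebvbf plw kbfqp uzmsl keede kjdki rmk yig rgmcv
Hunk 5: at line 1 remove [ebvbf,plw,kbfqp] add [yfgt] -> 9 lines: vbkh ioeuo yfgt uzmsl keede kjdki rmk yig rgmcv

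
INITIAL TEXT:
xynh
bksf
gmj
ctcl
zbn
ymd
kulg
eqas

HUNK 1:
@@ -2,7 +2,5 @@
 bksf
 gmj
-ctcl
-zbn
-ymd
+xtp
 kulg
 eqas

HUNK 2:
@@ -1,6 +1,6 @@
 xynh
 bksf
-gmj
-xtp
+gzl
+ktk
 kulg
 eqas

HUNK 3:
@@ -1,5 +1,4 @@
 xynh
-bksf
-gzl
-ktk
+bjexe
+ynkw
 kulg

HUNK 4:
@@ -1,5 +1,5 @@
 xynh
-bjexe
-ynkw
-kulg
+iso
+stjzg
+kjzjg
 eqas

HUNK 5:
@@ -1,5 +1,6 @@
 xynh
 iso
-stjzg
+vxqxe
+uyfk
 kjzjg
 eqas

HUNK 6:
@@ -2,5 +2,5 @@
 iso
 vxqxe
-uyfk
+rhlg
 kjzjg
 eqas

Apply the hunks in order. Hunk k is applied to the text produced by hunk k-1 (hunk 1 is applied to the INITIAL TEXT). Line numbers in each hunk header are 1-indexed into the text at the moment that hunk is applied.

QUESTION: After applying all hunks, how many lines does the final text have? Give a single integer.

Hunk 1: at line 2 remove [ctcl,zbn,ymd] add [xtp] -> 6 lines: xynh bksf gmj xtp kulg eqas
Hunk 2: at line 1 remove [gmj,xtp] add [gzl,ktk] -> 6 lines: xynh bksf gzl ktk kulg eqas
Hunk 3: at line 1 remove [bksf,gzl,ktk] add [bjexe,ynkw] -> 5 lines: xynh bjexe ynkw kulg eqas
Hunk 4: at line 1 remove [bjexe,ynkw,kulg] add [iso,stjzg,kjzjg] -> 5 lines: xynh iso stjzg kjzjg eqas
Hunk 5: at line 1 remove [stjzg] add [vxqxe,uyfk] -> 6 lines: xynh iso vxqxe uyfk kjzjg eqas
Hunk 6: at line 2 remove [uyfk] add [rhlg] -> 6 lines: xynh iso vxqxe rhlg kjzjg eqas
Final line count: 6

Answer: 6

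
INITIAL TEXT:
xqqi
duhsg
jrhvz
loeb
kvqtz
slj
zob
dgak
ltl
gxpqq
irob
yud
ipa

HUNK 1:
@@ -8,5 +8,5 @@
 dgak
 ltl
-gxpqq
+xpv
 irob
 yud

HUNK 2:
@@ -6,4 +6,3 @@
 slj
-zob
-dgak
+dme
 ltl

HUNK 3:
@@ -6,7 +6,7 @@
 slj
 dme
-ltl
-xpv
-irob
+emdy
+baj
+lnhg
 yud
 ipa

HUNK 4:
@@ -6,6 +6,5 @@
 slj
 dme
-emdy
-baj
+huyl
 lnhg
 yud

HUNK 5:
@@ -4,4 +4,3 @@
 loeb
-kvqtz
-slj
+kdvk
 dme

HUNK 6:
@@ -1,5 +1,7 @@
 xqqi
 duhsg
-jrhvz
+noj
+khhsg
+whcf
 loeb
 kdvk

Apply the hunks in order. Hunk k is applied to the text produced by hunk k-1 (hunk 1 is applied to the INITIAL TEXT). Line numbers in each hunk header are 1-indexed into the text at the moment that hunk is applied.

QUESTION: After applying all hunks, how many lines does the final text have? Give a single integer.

Hunk 1: at line 8 remove [gxpqq] add [xpv] -> 13 lines: xqqi duhsg jrhvz loeb kvqtz slj zob dgak ltl xpv irob yud ipa
Hunk 2: at line 6 remove [zob,dgak] add [dme] -> 12 lines: xqqi duhsg jrhvz loeb kvqtz slj dme ltl xpv irob yud ipa
Hunk 3: at line 6 remove [ltl,xpv,irob] add [emdy,baj,lnhg] -> 12 lines: xqqi duhsg jrhvz loeb kvqtz slj dme emdy baj lnhg yud ipa
Hunk 4: at line 6 remove [emdy,baj] add [huyl] -> 11 lines: xqqi duhsg jrhvz loeb kvqtz slj dme huyl lnhg yud ipa
Hunk 5: at line 4 remove [kvqtz,slj] add [kdvk] -> 10 lines: xqqi duhsg jrhvz loeb kdvk dme huyl lnhg yud ipa
Hunk 6: at line 1 remove [jrhvz] add [noj,khhsg,whcf] -> 12 lines: xqqi duhsg noj khhsg whcf loeb kdvk dme huyl lnhg yud ipa
Final line count: 12

Answer: 12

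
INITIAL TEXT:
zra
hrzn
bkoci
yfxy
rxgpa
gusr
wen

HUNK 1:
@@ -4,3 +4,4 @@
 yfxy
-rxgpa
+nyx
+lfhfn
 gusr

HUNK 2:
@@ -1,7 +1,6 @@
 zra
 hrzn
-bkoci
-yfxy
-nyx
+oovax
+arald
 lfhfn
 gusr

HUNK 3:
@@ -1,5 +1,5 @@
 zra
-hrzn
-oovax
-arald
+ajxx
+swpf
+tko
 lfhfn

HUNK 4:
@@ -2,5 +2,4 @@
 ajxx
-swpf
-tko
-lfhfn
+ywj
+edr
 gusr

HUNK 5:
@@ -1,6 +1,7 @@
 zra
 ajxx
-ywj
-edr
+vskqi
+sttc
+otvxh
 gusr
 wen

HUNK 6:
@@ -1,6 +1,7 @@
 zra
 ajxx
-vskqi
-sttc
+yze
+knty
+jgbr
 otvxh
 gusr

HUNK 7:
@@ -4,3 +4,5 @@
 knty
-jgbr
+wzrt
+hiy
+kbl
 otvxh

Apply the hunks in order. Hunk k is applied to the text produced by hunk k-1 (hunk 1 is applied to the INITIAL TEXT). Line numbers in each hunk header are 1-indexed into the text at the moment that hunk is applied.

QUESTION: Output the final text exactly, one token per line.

Answer: zra
ajxx
yze
knty
wzrt
hiy
kbl
otvxh
gusr
wen

Derivation:
Hunk 1: at line 4 remove [rxgpa] add [nyx,lfhfn] -> 8 lines: zra hrzn bkoci yfxy nyx lfhfn gusr wen
Hunk 2: at line 1 remove [bkoci,yfxy,nyx] add [oovax,arald] -> 7 lines: zra hrzn oovax arald lfhfn gusr wen
Hunk 3: at line 1 remove [hrzn,oovax,arald] add [ajxx,swpf,tko] -> 7 lines: zra ajxx swpf tko lfhfn gusr wen
Hunk 4: at line 2 remove [swpf,tko,lfhfn] add [ywj,edr] -> 6 lines: zra ajxx ywj edr gusr wen
Hunk 5: at line 1 remove [ywj,edr] add [vskqi,sttc,otvxh] -> 7 lines: zra ajxx vskqi sttc otvxh gusr wen
Hunk 6: at line 1 remove [vskqi,sttc] add [yze,knty,jgbr] -> 8 lines: zra ajxx yze knty jgbr otvxh gusr wen
Hunk 7: at line 4 remove [jgbr] add [wzrt,hiy,kbl] -> 10 lines: zra ajxx yze knty wzrt hiy kbl otvxh gusr wen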